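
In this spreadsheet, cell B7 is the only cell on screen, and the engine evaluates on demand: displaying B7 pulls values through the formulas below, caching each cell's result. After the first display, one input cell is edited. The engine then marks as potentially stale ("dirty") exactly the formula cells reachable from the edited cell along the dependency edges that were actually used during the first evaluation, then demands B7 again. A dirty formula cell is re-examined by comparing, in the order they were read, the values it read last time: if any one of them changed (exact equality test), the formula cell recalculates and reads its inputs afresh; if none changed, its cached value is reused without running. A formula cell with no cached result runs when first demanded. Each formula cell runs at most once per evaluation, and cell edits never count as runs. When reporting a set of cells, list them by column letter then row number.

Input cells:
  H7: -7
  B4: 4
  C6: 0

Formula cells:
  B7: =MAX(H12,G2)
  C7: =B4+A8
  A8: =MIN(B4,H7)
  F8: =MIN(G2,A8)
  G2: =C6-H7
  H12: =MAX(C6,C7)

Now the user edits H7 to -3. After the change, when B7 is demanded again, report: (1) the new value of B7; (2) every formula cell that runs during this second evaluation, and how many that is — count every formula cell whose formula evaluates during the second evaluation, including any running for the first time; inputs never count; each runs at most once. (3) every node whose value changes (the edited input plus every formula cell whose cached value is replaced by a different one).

Initial pass — values computed on the first demand:
  A8 = MIN(4, -7) = -7
  C7 = 4 + -7 = -3
  G2 = 0 - -7 = 7
  H12 = MAX(0, -3) = 0
  B7 = MAX(0, 7) = 7

Second demand — change propagation:
  A8: re-runs because H7 -7->-3; new result -3.
  C7: re-runs because A8 -7->-3; new result 1.
  G2: re-runs because H7 -7->-3; new result 3.
  H12: re-runs because C7 -3->1; new result 1.
  B7: re-runs because H12 0->1; G2 7->3; new result 3.

B7 now evaluates to 3.
Run set: A8, B7, C7, G2, H12 (5 run).
Changed values: A8, B7, C7, G2, H7, H12.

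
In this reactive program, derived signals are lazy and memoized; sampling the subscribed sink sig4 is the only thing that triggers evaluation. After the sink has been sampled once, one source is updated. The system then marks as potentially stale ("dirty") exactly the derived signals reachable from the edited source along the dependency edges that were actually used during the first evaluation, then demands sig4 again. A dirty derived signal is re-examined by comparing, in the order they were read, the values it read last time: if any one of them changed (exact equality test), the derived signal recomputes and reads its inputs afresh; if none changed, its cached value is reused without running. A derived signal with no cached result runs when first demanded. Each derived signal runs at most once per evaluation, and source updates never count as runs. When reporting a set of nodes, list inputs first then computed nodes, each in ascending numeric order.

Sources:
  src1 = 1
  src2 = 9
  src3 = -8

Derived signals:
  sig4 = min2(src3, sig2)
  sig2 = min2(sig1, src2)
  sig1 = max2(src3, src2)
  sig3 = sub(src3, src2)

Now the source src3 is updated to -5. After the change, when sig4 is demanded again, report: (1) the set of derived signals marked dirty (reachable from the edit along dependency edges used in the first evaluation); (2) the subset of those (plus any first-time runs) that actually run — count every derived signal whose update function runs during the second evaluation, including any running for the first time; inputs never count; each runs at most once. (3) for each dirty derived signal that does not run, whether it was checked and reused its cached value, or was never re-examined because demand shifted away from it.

First demand of the output computes:
  sig1 = max2(-8, 9) = 9
  sig2 = min2(9, 9) = 9
  sig4 = min2(-8, 9) = -8

After the edit, cleaning proceeds:
  sig1: a read changed (src3 -8->-5) — executes, giving 9 — identical to its old value.
  sig2: dirty, but its reads are unchanged (sig1 unchanged, src2 unchanged); cached 9 stands.
  sig4: a read changed (src3 -8->-5) — executes, giving -5.

Note where the cutoff bites: sig2 is checked, finds nothing changed, and keeps its cache.

The edit dirties: sig1, sig2, sig4.
2 derived signals run: sig1, sig4.
Cache hits after checking: sig2.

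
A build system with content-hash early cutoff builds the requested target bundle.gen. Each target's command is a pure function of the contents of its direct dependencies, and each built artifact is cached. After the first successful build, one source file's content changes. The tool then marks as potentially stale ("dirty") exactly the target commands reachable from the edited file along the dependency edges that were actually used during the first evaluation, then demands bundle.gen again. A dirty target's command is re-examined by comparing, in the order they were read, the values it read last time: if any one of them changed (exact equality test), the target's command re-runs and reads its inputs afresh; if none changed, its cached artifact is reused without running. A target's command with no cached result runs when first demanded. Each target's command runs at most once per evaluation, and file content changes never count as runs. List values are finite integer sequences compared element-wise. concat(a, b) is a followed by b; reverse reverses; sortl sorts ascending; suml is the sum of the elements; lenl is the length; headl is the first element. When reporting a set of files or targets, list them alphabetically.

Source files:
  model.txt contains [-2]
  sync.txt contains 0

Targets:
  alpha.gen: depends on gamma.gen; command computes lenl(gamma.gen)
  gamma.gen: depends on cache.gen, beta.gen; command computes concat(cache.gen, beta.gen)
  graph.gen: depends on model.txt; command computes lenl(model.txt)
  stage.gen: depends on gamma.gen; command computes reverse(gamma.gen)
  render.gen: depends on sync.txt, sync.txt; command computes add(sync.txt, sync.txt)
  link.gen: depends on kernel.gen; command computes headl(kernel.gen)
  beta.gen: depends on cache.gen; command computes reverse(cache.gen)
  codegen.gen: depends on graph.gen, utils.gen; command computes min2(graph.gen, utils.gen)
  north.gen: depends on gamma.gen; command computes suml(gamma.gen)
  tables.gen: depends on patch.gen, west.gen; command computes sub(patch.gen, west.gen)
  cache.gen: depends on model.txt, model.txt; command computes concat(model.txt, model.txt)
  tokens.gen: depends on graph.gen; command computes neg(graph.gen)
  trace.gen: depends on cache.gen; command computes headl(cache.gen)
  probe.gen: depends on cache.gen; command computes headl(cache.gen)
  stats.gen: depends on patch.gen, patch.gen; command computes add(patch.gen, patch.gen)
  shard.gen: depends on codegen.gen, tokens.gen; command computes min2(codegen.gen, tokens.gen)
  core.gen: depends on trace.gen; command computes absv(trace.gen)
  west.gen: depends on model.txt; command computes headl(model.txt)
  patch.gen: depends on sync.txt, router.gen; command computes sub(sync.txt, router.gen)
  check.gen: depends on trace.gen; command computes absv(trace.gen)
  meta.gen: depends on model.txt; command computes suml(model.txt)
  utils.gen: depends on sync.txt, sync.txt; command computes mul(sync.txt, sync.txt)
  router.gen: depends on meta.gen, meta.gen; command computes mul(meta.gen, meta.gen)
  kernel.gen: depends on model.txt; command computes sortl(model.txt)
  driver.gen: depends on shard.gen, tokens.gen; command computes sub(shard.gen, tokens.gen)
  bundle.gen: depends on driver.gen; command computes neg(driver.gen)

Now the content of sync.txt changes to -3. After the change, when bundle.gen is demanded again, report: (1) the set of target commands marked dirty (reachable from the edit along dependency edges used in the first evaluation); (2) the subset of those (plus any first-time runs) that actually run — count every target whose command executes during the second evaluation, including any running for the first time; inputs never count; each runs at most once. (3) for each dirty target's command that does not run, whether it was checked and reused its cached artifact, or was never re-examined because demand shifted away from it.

First evaluation (everything demanded from the output):
  graph.gen = lenl([-2]) = 1
  tokens.gen = neg(1) = -1
  utils.gen = mul(0, 0) = 0
  codegen.gen = min2(1, 0) = 0
  shard.gen = min2(0, -1) = -1
  driver.gen = sub(-1, -1) = 0
  bundle.gen = neg(0) = 0

Propagation after the edit:
  utils.gen: runs — sync.txt 0->-3; sync.txt 0->-3; result 9.
  codegen.gen: runs — utils.gen 0->9; result 1.
  shard.gen: runs — codegen.gen 0->1; result -1 (same value as before).
  driver.gen: checked — values it read are unchanged (shard.gen unchanged, tokens.gen unchanged); reused cached 0 without running.
  bundle.gen: checked — values it read are unchanged (driver.gen unchanged); reused cached 0 without running.

Key observation: the change is absorbed at shard.gen — it re-runs but produces the same value, and the output's value is unchanged.

Marked dirty: bundle.gen, codegen.gen, driver.gen, shard.gen, utils.gen.
Target commands that run: codegen.gen, shard.gen, utils.gen — 3 in total.
Checked but reused from cache: bundle.gen, driver.gen.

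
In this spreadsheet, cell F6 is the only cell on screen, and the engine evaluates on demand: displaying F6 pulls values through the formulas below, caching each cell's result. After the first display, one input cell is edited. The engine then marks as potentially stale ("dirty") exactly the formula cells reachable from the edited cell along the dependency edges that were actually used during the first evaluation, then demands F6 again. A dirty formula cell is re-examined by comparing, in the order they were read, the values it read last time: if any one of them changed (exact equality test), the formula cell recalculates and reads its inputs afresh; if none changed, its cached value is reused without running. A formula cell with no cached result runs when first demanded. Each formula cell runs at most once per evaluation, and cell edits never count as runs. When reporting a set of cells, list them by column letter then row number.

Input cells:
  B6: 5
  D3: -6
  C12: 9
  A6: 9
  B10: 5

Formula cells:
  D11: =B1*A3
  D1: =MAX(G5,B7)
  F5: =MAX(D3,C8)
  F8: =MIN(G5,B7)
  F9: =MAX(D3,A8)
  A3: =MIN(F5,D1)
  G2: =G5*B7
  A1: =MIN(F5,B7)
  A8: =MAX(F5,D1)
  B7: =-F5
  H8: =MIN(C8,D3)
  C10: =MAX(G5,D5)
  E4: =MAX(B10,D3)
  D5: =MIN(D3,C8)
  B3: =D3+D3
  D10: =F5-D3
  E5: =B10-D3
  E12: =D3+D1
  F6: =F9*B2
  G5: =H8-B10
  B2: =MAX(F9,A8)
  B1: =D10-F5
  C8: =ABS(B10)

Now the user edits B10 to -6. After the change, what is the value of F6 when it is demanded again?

Initial pass — values computed on the first demand:
  C8 = ABS(5) = 5
  F5 = MAX(-6, 5) = 5
  B7 = -(5) = -5
  H8 = MIN(5, -6) = -6
  G5 = -6 - 5 = -11
  D1 = MAX(-11, -5) = -5
  A8 = MAX(5, -5) = 5
  F9 = MAX(-6, 5) = 5
  B2 = MAX(5, 5) = 5
  F6 = 5 * 5 = 25

Second demand — change propagation:
  C8: re-runs because B10 5->-6; new result 6.
  F5: re-runs because C8 5->6; new result 6.
  B7: re-runs because F5 5->6; new result -6.
  H8: re-runs because C8 5->6; new result -6 (unchanged).
  G5: re-runs because B10 5->-6; new result 0.
  D1: re-runs because G5 -11->0; B7 -5->-6; new result 0.
  A8: re-runs because F5 5->6; D1 -5->0; new result 6.
  F9: re-runs because A8 5->6; new result 6.
  B2: re-runs because F9 5->6; A8 5->6; new result 6.
  F6: re-runs because F9 5->6; B2 5->6; new result 36.

F6 now evaluates to 36.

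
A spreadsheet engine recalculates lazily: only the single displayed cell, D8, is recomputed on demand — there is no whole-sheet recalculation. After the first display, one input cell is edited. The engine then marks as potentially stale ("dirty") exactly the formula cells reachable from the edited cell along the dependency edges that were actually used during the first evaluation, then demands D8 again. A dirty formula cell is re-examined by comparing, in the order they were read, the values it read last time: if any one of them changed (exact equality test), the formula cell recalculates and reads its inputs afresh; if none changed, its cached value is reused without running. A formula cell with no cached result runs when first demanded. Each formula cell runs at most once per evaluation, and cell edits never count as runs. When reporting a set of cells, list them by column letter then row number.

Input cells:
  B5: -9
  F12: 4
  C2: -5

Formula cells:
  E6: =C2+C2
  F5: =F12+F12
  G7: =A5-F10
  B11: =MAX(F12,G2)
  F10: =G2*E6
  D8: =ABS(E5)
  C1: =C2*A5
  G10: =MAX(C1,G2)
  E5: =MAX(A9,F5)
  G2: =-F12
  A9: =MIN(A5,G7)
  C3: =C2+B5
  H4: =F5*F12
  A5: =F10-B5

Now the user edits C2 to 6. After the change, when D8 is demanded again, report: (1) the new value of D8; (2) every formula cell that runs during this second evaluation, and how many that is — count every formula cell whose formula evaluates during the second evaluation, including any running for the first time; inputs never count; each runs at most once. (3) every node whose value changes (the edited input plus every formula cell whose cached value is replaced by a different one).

First evaluation (everything demanded from the output):
  E6 = -5 + -5 = -10
  F5 = 4 + 4 = 8
  G2 = -(4) = -4
  F10 = -4 * -10 = 40
  A5 = 40 - -9 = 49
  G7 = 49 - 40 = 9
  A9 = MIN(49, 9) = 9
  E5 = MAX(9, 8) = 9
  D8 = ABS(9) = 9

Propagation after the edit:
  E6: runs — C2 -5->6; C2 -5->6; result 12.
  F10: runs — E6 -10->12; result -48.
  A5: runs — F10 40->-48; result -39.
  G7: runs — A5 49->-39; F10 40->-48; result 9 (same value as before).
  A9: runs — A5 49->-39; result -39.
  E5: runs — A9 9->-39; result 8.
  D8: runs — E5 9->8; result 8.

New value of D8: 8.
Formula cells that run: A5, A9, D8, E5, E6, F10, G7 — 7 in total.
Values that change: A5, A9, C2, D8, E5, E6, F10.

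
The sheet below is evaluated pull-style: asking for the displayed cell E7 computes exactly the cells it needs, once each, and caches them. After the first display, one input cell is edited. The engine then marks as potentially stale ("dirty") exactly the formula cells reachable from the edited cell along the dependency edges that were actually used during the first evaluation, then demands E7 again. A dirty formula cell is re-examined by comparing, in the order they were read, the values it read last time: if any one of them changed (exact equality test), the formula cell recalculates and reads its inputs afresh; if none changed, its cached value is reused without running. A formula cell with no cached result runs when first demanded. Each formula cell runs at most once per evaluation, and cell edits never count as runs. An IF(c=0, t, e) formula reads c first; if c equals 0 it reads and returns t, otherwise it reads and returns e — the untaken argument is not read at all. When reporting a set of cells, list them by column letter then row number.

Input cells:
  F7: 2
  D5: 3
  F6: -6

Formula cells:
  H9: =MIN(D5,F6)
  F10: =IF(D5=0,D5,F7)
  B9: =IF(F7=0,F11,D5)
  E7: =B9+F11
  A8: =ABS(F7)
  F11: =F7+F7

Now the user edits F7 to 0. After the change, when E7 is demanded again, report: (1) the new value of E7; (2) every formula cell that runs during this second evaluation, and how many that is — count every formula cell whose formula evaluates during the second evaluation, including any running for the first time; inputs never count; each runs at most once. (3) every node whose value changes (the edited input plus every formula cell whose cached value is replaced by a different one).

First demand of the output computes:
  F11 = 2 + 2 = 4
  B9 = IF(F7=0: F7=2 -> else branch D5) = 3
  E7 = 3 + 4 = 7

After the edit, cleaning proceeds:
  F11: a read changed (F7 2->0; F7 2->0) — executes, giving 0.
  B9: a read changed (F7 2->0) — executes, giving 0.
  E7: a read changed (B9 3->0; F11 4->0) — executes, giving 0.

Demanding E7 again yields 0.
3 formula cells run: B9, E7, F11.
The nodes whose values change: B9, E7, F7, F11.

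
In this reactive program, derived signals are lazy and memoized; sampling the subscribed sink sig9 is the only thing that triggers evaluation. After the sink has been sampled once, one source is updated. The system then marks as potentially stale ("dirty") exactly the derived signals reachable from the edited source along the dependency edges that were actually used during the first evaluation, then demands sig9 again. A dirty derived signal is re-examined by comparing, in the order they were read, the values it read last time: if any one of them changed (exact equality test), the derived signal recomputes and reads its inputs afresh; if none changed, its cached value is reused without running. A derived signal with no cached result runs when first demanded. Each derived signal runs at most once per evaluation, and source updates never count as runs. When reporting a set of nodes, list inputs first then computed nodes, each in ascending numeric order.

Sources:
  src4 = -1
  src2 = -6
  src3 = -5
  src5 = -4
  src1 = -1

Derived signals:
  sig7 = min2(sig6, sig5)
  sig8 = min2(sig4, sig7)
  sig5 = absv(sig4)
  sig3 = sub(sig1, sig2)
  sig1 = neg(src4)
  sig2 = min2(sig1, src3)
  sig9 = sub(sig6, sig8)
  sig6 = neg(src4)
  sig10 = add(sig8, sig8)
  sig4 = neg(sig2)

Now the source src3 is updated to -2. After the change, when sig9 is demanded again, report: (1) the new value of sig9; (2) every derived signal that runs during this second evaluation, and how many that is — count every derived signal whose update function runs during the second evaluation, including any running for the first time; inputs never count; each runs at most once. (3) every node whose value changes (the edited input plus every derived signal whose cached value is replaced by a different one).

First demand of the output computes:
  sig1 = neg(-1) = 1
  sig2 = min2(1, -5) = -5
  sig4 = neg(-5) = 5
  sig5 = absv(5) = 5
  sig6 = neg(-1) = 1
  sig7 = min2(1, 5) = 1
  sig8 = min2(5, 1) = 1
  sig9 = sub(1, 1) = 0

After the edit, cleaning proceeds:
  sig2: a read changed (src3 -5->-2) — executes, giving -2.
  sig4: a read changed (sig2 -5->-2) — executes, giving 2.
  sig5: a read changed (sig4 5->2) — executes, giving 2.
  sig7: a read changed (sig5 5->2) — executes, giving 1 — identical to its old value.
  sig8: a read changed (sig4 5->2) — executes, giving 1 — identical to its old value.
  sig9: dirty, but its reads are unchanged (sig6 unchanged, sig8 unchanged); cached 0 stands.

Note where the cutoff bites: sig9 is checked, finds nothing changed, and keeps its cache.

Demanding sig9 again yields 0.
5 derived signals run: sig2, sig4, sig5, sig7, sig8.
The nodes whose values change: src3, sig2, sig4, sig5.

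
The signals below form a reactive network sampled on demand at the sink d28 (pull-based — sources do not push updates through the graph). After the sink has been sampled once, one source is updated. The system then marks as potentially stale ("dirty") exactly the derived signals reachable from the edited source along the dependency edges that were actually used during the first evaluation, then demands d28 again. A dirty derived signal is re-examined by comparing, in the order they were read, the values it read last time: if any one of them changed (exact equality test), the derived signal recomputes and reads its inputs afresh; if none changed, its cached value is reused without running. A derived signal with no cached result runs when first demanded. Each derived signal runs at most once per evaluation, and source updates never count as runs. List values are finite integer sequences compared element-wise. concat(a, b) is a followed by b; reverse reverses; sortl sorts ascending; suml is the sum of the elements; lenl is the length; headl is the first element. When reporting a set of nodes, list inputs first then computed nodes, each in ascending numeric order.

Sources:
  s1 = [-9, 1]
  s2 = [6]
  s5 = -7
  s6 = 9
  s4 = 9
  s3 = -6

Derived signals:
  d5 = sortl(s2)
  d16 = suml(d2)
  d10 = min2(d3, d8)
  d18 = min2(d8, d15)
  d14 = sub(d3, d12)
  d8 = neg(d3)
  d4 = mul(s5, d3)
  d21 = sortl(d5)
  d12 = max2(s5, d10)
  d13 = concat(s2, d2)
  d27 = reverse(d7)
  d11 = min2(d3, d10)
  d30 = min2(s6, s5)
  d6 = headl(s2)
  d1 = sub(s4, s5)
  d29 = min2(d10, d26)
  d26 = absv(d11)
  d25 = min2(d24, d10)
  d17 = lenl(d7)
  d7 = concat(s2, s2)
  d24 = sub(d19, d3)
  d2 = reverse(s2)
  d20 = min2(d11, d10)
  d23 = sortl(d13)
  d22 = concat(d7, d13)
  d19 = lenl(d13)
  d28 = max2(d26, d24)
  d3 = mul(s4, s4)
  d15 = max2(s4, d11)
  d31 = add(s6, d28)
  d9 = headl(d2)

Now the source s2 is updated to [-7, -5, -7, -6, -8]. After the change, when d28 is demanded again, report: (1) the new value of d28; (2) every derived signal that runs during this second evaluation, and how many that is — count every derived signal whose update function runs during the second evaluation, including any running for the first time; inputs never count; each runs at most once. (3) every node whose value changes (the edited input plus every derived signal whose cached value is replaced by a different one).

Initial pass — values computed on the first demand:
  d2 = reverse([6]) = [6]
  d3 = mul(9, 9) = 81
  d8 = neg(81) = -81
  d10 = min2(81, -81) = -81
  d11 = min2(81, -81) = -81
  d13 = concat([6], [6]) = [6, 6]
  d19 = lenl([6, 6]) = 2
  d24 = sub(2, 81) = -79
  d26 = absv(-81) = 81
  d28 = max2(81, -79) = 81

Second demand — change propagation:
  d2: re-runs because s2 [6]->[-7, -5, -7, -6, -8]; new result [-8, -6, -7, -5, -7].
  d13: re-runs because s2 [6]->[-7, -5, -7, -6, -8]; d2 [6]->[-8, -6, -7, -5, -7]; new result [-7, -5, -7, -6, -8, -8, -6, -7, -5, -7].
  d19: re-runs because d13 [6, 6]->[-7, -5, -7, -6, -8, -8, -6, -7, -5, -7]; new result 10.
  d24: re-runs because d19 2->10; new result -71.
  d28: re-runs because d24 -79->-71; new result 81 (unchanged).

d28 now evaluates to 81.
Run set: d2, d13, d19, d24, d28 (5 run).
Changed values: s2, d2, d13, d19, d24.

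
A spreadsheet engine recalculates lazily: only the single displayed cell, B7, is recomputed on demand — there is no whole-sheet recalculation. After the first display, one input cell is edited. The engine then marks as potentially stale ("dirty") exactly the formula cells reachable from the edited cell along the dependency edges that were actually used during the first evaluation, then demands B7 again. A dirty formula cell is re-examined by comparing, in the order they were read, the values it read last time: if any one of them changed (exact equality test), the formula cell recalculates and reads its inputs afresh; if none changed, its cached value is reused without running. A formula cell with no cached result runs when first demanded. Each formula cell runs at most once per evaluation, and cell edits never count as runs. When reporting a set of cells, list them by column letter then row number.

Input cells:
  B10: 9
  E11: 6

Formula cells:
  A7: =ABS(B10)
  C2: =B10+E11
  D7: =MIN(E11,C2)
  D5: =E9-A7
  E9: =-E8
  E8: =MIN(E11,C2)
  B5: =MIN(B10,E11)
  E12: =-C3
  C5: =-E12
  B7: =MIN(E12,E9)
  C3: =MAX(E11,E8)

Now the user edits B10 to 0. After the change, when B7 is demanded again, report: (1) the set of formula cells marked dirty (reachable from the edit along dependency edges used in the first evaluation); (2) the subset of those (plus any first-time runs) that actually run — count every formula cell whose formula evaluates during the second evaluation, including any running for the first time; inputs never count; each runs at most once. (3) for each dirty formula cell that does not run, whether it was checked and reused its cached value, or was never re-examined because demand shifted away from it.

First evaluation (everything demanded from the output):
  C2 = 9 + 6 = 15
  E8 = MIN(6, 15) = 6
  C3 = MAX(6, 6) = 6
  E9 = -(6) = -6
  E12 = -(6) = -6
  B7 = MIN(-6, -6) = -6

Propagation after the edit:
  C2: runs — B10 9->0; result 6.
  E8: runs — C2 15->6; result 6 (same value as before).
  C3: checked — values it read are unchanged (E11 unchanged, E8 unchanged); reused cached 6 without running.
  E9: checked — values it read are unchanged (E8 unchanged); reused cached -6 without running.
  E12: checked — values it read are unchanged (C3 unchanged); reused cached -6 without running.
  B7: checked — values it read are unchanged (E12 unchanged, E9 unchanged); reused cached -6 without running.

Key observation: the change is absorbed at E8 — it re-runs but produces the same value, and the output's value is unchanged.

Marked dirty: B7, C2, C3, E8, E9, E12.
Formula cells that run: C2, E8 — 2 in total.
Checked but reused from cache: B7, C3, E9, E12.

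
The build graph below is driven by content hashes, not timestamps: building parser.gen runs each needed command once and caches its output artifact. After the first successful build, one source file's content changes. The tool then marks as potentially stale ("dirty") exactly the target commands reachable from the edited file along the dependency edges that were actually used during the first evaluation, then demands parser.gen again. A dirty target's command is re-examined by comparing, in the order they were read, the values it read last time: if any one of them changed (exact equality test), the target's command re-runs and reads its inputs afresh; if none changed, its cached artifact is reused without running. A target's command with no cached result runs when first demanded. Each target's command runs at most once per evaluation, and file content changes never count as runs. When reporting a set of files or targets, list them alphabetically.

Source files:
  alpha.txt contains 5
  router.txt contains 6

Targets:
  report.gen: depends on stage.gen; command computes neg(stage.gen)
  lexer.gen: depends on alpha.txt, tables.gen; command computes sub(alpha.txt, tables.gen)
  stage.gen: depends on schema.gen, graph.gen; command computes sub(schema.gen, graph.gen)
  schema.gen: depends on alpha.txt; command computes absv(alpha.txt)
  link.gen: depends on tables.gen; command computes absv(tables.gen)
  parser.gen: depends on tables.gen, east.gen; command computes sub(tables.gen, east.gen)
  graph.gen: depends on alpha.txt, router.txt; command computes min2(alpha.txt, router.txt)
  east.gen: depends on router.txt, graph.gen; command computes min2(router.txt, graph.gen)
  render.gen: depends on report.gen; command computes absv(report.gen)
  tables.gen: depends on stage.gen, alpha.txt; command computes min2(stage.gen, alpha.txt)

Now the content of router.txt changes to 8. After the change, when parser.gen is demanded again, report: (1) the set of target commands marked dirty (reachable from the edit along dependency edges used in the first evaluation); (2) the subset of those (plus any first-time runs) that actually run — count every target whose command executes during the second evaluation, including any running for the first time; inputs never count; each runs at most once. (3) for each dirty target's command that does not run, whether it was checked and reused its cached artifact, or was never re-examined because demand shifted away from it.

Initial pass — values computed on the first demand:
  graph.gen = min2(5, 6) = 5
  east.gen = min2(6, 5) = 5
  schema.gen = absv(5) = 5
  stage.gen = sub(5, 5) = 0
  tables.gen = min2(0, 5) = 0
  parser.gen = sub(0, 5) = -5

Second demand — change propagation:
  graph.gen: re-runs because router.txt 6->8; new result 5 (unchanged).
  east.gen: re-runs because router.txt 6->8; new result 5 (unchanged).
  stage.gen: re-examined; everything it read last time is the same (schema.gen unchanged, graph.gen unchanged) — cache 0 kept, no run.
  tables.gen: re-examined; everything it read last time is the same (stage.gen unchanged, alpha.txt unchanged) — cache 0 kept, no run.
  parser.gen: re-examined; everything it read last time is the same (tables.gen unchanged, east.gen unchanged) — cache -5 kept, no run.

The important point: at stage.gen every value read last time is unchanged, so the dirty flag clears without a run.

Dirty set: east.gen, graph.gen, parser.gen, stage.gen, tables.gen.
Run set: east.gen, graph.gen (2 run).
Re-examined without running (cache reused): parser.gen, stage.gen, tables.gen.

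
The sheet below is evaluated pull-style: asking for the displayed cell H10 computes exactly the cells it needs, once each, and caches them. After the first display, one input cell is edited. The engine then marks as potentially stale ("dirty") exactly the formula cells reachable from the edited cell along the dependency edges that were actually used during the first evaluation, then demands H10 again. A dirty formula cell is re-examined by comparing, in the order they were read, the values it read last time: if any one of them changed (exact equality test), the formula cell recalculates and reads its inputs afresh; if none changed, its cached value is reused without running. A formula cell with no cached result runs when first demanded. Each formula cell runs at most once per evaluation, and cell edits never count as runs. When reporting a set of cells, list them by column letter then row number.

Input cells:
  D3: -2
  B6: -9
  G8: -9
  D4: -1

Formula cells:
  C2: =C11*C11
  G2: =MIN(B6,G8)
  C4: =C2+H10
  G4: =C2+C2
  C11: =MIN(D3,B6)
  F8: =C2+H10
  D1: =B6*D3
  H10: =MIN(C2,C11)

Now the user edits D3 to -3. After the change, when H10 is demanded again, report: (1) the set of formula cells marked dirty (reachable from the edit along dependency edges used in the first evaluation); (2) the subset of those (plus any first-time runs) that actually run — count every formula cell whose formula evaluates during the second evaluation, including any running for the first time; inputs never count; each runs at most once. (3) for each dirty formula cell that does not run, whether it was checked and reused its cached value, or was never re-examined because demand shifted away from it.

The edit dirties: C2, C11, H10.
1 formula cells run: C11.
Cache hits after checking: C2, H10.
Note the absorption at C11: it re-runs yet its value is the same, leaving the output's value untouched.

First demand of the output computes:
  C11 = MIN(-2, -9) = -9
  C2 = -9 * -9 = 81
  H10 = MIN(81, -9) = -9

After the edit, cleaning proceeds:
  C11: a read changed (D3 -2->-3) — executes, giving -9 — identical to its old value.
  C2: dirty, but its reads are unchanged (C11 unchanged, C11 unchanged); cached 81 stands.
  H10: dirty, but its reads are unchanged (C2 unchanged, C11 unchanged); cached -9 stands.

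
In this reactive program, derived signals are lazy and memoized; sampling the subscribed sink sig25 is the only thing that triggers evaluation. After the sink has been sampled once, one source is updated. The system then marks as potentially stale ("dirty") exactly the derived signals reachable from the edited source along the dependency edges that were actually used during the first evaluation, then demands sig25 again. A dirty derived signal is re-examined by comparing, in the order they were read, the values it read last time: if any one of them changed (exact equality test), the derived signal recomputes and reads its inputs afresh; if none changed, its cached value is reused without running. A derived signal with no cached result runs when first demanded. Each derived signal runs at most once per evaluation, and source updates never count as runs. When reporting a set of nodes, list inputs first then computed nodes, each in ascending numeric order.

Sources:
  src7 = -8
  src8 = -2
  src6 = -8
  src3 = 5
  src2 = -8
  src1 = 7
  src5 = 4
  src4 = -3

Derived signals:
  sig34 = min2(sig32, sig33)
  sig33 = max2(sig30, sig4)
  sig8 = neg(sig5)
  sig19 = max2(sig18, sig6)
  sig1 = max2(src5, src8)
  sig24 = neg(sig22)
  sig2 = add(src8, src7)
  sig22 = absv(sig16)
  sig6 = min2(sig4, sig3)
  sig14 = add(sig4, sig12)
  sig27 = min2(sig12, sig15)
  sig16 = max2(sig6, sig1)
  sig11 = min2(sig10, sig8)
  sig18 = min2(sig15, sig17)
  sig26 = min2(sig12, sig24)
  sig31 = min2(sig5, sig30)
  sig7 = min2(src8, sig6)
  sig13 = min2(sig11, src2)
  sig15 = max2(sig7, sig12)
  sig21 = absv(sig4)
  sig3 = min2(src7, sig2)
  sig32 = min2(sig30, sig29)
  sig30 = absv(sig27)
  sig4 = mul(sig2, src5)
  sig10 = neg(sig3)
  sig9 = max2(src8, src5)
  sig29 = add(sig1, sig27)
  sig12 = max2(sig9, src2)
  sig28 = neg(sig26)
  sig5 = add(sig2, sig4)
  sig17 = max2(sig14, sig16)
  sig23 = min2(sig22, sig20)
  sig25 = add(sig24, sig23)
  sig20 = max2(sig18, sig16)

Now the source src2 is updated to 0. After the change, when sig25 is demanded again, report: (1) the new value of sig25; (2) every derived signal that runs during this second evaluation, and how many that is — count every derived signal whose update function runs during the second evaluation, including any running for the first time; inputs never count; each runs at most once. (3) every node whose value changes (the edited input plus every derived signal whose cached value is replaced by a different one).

Demanding sig25 again yields 0.
1 derived signals run: sig12.
The nodes whose values change: src2.
Note the absorption at sig12: it re-runs yet its value is the same, leaving the output's value untouched.

First demand of the output computes:
  sig1 = max2(4, -2) = 4
  sig2 = add(-2, -8) = -10
  sig3 = min2(-8, -10) = -10
  sig4 = mul(-10, 4) = -40
  sig6 = min2(-40, -10) = -40
  sig7 = min2(-2, -40) = -40
  sig9 = max2(-2, 4) = 4
  sig12 = max2(4, -8) = 4
  sig14 = add(-40, 4) = -36
  sig15 = max2(-40, 4) = 4
  sig16 = max2(-40, 4) = 4
  sig17 = max2(-36, 4) = 4
  sig18 = min2(4, 4) = 4
  sig20 = max2(4, 4) = 4
  sig22 = absv(4) = 4
  sig23 = min2(4, 4) = 4
  sig24 = neg(4) = -4
  sig25 = add(-4, 4) = 0

After the edit, cleaning proceeds:
  sig12: a read changed (src2 -8->0) — executes, giving 4 — identical to its old value.
  sig14: dirty, but its reads are unchanged (sig4 unchanged, sig12 unchanged); cached -36 stands.
  sig15: dirty, but its reads are unchanged (sig7 unchanged, sig12 unchanged); cached 4 stands.
  sig17: dirty, but its reads are unchanged (sig14 unchanged, sig16 unchanged); cached 4 stands.
  sig18: dirty, but its reads are unchanged (sig15 unchanged, sig17 unchanged); cached 4 stands.
  sig20: dirty, but its reads are unchanged (sig18 unchanged, sig16 unchanged); cached 4 stands.
  sig23: dirty, but its reads are unchanged (sig22 unchanged, sig20 unchanged); cached 4 stands.
  sig25: dirty, but its reads are unchanged (sig24 unchanged, sig23 unchanged); cached 0 stands.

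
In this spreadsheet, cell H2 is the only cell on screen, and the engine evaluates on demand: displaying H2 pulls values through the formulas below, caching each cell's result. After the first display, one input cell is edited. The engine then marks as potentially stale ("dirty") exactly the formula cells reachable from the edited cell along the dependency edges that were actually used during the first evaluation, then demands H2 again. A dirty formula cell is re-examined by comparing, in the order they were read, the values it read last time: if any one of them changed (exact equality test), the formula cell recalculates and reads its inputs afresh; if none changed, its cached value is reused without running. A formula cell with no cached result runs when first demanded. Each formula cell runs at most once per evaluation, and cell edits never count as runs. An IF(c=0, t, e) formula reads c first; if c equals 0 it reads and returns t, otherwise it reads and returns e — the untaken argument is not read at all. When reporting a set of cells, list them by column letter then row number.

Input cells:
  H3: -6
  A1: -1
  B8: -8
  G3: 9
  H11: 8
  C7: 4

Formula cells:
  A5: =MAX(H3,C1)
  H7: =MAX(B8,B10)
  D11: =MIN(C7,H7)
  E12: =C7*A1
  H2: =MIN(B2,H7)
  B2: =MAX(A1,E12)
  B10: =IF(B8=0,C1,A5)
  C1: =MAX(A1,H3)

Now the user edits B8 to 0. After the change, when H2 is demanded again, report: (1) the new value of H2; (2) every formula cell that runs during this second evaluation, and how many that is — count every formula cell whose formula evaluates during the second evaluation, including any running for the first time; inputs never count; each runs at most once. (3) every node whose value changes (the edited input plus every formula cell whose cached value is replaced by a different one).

H2 now evaluates to -1.
Run set: B10, H2, H7 (3 run).
Changed values: B8, H7.

Initial pass — values computed on the first demand:
  C1 = MAX(-1, -6) = -1
  A5 = MAX(-6, -1) = -1
  B10 = IF(B8=0: B8=-8 -> else branch A5) = -1
  E12 = 4 * -1 = -4
  B2 = MAX(-1, -4) = -1
  H7 = MAX(-8, -1) = -1
  H2 = MIN(-1, -1) = -1

Second demand — change propagation:
  B10: re-runs because B8 -8->0; new result -1 (unchanged).
  H7: re-runs because B8 -8->0; new result 0.
  H2: re-runs because H7 -1->0; new result -1 (unchanged).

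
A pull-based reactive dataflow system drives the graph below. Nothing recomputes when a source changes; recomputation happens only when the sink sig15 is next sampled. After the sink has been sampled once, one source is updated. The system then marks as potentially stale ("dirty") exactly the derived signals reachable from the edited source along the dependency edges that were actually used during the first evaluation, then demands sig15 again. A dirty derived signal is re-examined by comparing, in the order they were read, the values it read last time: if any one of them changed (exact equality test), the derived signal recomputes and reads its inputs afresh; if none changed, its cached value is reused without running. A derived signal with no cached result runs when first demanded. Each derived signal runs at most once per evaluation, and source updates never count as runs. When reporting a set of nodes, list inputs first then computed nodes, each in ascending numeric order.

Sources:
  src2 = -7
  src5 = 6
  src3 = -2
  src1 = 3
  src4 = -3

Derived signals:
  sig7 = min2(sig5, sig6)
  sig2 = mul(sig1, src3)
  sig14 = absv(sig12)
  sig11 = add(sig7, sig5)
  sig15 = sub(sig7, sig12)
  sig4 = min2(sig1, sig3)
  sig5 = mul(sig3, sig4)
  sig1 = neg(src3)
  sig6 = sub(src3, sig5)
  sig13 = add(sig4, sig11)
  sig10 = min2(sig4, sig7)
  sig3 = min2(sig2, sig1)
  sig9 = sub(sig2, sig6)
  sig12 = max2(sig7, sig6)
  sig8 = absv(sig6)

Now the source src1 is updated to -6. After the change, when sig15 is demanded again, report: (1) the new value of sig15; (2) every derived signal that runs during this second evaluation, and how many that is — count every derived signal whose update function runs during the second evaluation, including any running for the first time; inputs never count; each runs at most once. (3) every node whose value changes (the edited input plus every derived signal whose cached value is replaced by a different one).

First evaluation (everything demanded from the output):
  sig1 = neg(-2) = 2
  sig2 = mul(2, -2) = -4
  sig3 = min2(-4, 2) = -4
  sig4 = min2(2, -4) = -4
  sig5 = mul(-4, -4) = 16
  sig6 = sub(-2, 16) = -18
  sig7 = min2(16, -18) = -18
  sig12 = max2(-18, -18) = -18
  sig15 = sub(-18, -18) = 0

Propagation after the edit:
  src1 feeds no computation that the output demands — nothing is marked dirty and nothing runs.

Key observation: src1 is never demanded by the output, so the edit triggers no recomputation at all.

New value of sig15: 0.
Derived signals that run: none — 0 in total.
Values that change: src1.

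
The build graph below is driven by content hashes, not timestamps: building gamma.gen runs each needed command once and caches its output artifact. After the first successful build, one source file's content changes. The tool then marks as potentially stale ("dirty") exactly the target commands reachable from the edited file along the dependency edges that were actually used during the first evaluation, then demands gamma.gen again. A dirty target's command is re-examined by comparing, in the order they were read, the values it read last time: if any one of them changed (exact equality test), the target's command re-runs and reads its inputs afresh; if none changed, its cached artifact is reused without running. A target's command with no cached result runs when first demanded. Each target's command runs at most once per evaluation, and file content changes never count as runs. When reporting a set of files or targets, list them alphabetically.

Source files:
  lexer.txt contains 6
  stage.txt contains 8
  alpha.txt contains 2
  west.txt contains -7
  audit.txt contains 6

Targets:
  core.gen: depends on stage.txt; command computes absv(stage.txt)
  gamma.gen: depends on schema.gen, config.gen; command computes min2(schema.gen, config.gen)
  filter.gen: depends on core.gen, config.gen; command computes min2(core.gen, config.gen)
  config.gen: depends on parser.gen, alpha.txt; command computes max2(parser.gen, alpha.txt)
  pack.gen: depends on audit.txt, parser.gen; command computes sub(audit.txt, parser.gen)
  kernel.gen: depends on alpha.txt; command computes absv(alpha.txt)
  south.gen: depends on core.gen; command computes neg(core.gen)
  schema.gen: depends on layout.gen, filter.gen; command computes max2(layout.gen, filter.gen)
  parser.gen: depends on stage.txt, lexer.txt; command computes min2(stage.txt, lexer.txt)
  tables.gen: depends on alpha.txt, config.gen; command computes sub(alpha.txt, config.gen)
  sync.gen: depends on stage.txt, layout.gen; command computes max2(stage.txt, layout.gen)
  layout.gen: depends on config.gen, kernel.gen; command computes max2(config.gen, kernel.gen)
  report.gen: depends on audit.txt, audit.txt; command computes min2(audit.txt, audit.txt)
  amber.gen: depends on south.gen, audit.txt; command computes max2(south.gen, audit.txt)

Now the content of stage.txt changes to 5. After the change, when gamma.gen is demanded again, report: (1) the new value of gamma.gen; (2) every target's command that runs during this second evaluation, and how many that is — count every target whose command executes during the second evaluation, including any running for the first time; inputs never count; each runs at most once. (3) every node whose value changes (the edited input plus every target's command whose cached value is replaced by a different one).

gamma.gen now evaluates to 5.
Run set: config.gen, core.gen, filter.gen, gamma.gen, layout.gen, parser.gen, schema.gen (7 run).
Changed values: config.gen, core.gen, filter.gen, gamma.gen, layout.gen, parser.gen, schema.gen, stage.txt.

Initial pass — values computed on the first demand:
  core.gen = absv(8) = 8
  kernel.gen = absv(2) = 2
  parser.gen = min2(8, 6) = 6
  config.gen = max2(6, 2) = 6
  filter.gen = min2(8, 6) = 6
  layout.gen = max2(6, 2) = 6
  schema.gen = max2(6, 6) = 6
  gamma.gen = min2(6, 6) = 6

Second demand — change propagation:
  core.gen: re-runs because stage.txt 8->5; new result 5.
  parser.gen: re-runs because stage.txt 8->5; new result 5.
  config.gen: re-runs because parser.gen 6->5; new result 5.
  filter.gen: re-runs because core.gen 8->5; config.gen 6->5; new result 5.
  layout.gen: re-runs because config.gen 6->5; new result 5.
  schema.gen: re-runs because layout.gen 6->5; filter.gen 6->5; new result 5.
  gamma.gen: re-runs because schema.gen 6->5; config.gen 6->5; new result 5.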